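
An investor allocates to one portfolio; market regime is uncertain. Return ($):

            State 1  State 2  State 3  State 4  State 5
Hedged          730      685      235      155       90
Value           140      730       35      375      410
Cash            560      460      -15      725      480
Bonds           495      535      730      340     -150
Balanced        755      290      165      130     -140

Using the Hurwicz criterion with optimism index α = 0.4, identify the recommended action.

Hedged: 0.4·730 + 0.6·90 = 346
Value: 0.4·730 + 0.6·35 = 313
Cash: 0.4·725 + 0.6·(-15) = 281
Bonds: 0.4·730 + 0.6·(-150) = 202
Balanced: 0.4·755 + 0.6·(-140) = 218
Highest Hurwicz score = 346 → Hedged.

Hedged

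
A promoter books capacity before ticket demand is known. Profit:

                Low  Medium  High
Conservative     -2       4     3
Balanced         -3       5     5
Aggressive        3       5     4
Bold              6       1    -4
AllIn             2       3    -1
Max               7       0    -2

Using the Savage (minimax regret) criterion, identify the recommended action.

Column bests: Low=7, Medium=5, High=5.
Conservative regrets: 9, 1, 2 → max 9
Balanced regrets: 10, 0, 0 → max 10
Aggressive regrets: 4, 0, 1 → max 4
Bold regrets: 1, 4, 9 → max 9
AllIn regrets: 5, 2, 6 → max 6
Max regrets: 0, 5, 7 → max 7
Smallest max regret = 4 → Aggressive.

Aggressive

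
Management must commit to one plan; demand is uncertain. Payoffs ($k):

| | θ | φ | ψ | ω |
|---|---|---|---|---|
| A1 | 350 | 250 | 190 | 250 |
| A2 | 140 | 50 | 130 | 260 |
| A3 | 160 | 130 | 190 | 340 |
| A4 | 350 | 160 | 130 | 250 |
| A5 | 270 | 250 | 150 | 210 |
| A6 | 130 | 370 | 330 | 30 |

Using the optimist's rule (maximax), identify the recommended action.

Row maxima: A1=350, A2=260, A3=340, A4=350, A5=270, A6=370
Best best-case = 370 → A6.

A6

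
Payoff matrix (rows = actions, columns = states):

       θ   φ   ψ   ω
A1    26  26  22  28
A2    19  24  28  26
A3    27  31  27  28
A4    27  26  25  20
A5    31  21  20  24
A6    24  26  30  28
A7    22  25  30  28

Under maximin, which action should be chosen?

Row minima: A1=22, A2=19, A3=27, A4=20, A5=20, A6=24, A7=22
Best worst-case = 27 → A3.

A3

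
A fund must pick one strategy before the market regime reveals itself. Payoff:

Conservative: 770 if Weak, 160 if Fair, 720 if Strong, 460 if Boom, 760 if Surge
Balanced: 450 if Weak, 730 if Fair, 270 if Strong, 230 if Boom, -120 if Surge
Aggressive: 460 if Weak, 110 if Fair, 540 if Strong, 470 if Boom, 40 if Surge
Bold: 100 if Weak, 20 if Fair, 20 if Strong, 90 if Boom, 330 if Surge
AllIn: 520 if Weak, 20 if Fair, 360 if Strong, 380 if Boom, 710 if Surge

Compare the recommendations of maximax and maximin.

maximax → Conservative; maximin → Conservative (agree)

Row maxima: Conservative=770, Balanced=730, Aggressive=540, Bold=330, AllIn=710
Best best-case = 770 → Conservative.
Row minima: Conservative=160, Balanced=-120, Aggressive=40, Bold=20, AllIn=20
Best worst-case = 160 → Conservative.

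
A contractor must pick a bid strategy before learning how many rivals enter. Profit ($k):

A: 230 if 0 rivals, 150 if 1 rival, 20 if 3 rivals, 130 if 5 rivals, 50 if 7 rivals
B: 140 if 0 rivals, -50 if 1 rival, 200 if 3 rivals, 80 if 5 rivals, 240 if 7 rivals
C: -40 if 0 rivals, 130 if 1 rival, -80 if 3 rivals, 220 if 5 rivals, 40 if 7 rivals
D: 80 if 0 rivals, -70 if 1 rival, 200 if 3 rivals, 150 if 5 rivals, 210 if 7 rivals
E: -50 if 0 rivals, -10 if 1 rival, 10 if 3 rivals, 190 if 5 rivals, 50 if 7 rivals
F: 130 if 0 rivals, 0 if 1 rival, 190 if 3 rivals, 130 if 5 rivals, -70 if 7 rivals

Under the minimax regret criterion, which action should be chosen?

A

Column bests: 0 rivals=230, 1 rival=150, 3 rivals=200, 5 rivals=220, 7 rivals=240.
A regrets: 0, 0, 180, 90, 190 → max 190
B regrets: 90, 200, 0, 140, 0 → max 200
C regrets: 270, 20, 280, 0, 200 → max 280
D regrets: 150, 220, 0, 70, 30 → max 220
E regrets: 280, 160, 190, 30, 190 → max 280
F regrets: 100, 150, 10, 90, 310 → max 310
Smallest max regret = 190 → A.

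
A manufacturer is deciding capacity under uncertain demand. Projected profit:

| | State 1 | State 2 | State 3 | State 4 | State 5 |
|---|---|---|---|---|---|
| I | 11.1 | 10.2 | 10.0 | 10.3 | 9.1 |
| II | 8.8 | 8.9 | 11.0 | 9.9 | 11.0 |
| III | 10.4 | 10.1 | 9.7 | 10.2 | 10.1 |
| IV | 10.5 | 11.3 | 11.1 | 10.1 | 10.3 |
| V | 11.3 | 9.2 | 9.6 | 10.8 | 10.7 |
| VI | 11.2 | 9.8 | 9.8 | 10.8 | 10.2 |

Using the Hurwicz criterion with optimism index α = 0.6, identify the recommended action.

IV

I: 0.6·11.1 + 0.4·9.1 = 10.3
II: 0.6·11.0 + 0.4·8.8 = 10.12
III: 0.6·10.4 + 0.4·9.7 = 10.12
IV: 0.6·11.3 + 0.4·10.1 = 10.82
V: 0.6·11.3 + 0.4·9.2 = 10.46
VI: 0.6·11.2 + 0.4·9.8 = 10.64
Highest Hurwicz score = 10.82 → IV.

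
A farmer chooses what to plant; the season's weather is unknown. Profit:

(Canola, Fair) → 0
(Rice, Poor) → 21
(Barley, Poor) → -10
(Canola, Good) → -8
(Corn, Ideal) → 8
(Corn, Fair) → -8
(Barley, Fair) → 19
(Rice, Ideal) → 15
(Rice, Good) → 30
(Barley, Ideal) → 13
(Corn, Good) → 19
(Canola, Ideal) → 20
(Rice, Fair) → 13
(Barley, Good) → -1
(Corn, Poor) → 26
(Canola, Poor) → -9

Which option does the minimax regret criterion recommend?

Column bests: Poor=26, Fair=19, Good=30, Ideal=20.
Barley regrets: 36, 0, 31, 7 → max 36
Canola regrets: 35, 19, 38, 0 → max 38
Corn regrets: 0, 27, 11, 12 → max 27
Rice regrets: 5, 6, 0, 5 → max 6
Smallest max regret = 6 → Rice.

Rice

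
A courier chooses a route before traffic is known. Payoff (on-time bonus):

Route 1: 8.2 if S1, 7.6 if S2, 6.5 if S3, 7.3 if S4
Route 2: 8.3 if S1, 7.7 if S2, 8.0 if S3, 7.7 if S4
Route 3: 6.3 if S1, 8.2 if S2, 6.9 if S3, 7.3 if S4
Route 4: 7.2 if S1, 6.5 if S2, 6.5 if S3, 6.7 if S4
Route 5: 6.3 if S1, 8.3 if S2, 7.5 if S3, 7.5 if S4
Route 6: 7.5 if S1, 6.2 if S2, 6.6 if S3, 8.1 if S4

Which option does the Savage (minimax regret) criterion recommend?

Route 2

Column bests: S1=8.3, S2=8.3, S3=8.0, S4=8.1.
Route 1 regrets: 0.1, 0.7, 1.5, 0.8 → max 1.5
Route 2 regrets: 0.0, 0.6, 0.0, 0.4 → max 0.6
Route 3 regrets: 2.0, 0.1, 1.1, 0.8 → max 2.0
Route 4 regrets: 1.1, 1.8, 1.5, 1.4 → max 1.8
Route 5 regrets: 2.0, 0.0, 0.5, 0.6 → max 2.0
Route 6 regrets: 0.8, 2.1, 1.4, 0.0 → max 2.1
Smallest max regret = 0.6 → Route 2.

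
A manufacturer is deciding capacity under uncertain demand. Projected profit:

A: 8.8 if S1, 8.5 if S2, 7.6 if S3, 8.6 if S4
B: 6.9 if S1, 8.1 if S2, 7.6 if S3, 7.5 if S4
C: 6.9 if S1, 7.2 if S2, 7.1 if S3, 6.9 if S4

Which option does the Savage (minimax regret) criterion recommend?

Column bests: S1=8.8, S2=8.5, S3=7.6, S4=8.6.
A regrets: 0.0, 0.0, 0.0, 0.0 → max 0.0
B regrets: 1.9, 0.4, 0.0, 1.1 → max 1.9
C regrets: 1.9, 1.3, 0.5, 1.7 → max 1.9
Smallest max regret = 0.0 → A.

A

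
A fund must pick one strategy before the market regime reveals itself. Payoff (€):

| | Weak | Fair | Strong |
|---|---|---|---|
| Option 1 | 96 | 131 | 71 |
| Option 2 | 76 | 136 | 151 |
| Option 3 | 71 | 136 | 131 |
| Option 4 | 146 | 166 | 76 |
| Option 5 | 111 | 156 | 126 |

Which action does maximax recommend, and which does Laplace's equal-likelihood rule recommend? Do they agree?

Row maxima: Option 1=131, Option 2=151, Option 3=136, Option 4=166, Option 5=156
Best best-case = 166 → Option 4.
Row averages: Option 1=298/3, Option 2=121, Option 3=338/3, Option 4=388/3, Option 5=131
Highest average = 131 → Option 5.

maximax → Option 4; laplace → Option 5 (disagree)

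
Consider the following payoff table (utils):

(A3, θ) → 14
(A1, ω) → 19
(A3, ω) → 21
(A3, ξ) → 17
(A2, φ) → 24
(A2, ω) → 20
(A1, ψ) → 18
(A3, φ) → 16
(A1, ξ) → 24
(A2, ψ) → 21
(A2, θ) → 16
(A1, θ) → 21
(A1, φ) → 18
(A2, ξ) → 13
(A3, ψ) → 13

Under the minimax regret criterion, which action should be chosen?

Column bests: θ=21, φ=24, ψ=21, ω=21, ξ=24.
A1 regrets: 0, 6, 3, 2, 0 → max 6
A2 regrets: 5, 0, 0, 1, 11 → max 11
A3 regrets: 7, 8, 8, 0, 7 → max 8
Smallest max regret = 6 → A1.

A1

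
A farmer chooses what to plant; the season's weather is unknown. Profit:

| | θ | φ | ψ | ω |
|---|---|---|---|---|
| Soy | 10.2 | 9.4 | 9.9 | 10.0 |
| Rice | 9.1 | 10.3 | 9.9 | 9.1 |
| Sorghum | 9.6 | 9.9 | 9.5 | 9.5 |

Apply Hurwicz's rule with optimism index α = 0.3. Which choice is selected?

Soy: 0.3·10.2 + 0.7·9.4 = 9.64
Rice: 0.3·10.3 + 0.7·9.1 = 9.46
Sorghum: 0.3·9.9 + 0.7·9.5 = 9.62
Highest Hurwicz score = 9.64 → Soy.

Soy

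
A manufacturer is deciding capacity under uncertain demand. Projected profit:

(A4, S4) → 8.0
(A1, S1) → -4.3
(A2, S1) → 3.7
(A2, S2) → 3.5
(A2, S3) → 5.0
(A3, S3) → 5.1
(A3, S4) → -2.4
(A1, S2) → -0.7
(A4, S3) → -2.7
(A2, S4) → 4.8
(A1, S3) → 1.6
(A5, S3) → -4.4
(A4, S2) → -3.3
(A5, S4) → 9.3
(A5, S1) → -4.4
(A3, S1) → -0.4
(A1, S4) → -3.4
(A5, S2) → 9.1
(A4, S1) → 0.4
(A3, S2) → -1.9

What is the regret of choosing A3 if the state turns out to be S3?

Best payoff under S3 is 5.1.
Regret = 5.1 − 5.1 = 0.0.

0.0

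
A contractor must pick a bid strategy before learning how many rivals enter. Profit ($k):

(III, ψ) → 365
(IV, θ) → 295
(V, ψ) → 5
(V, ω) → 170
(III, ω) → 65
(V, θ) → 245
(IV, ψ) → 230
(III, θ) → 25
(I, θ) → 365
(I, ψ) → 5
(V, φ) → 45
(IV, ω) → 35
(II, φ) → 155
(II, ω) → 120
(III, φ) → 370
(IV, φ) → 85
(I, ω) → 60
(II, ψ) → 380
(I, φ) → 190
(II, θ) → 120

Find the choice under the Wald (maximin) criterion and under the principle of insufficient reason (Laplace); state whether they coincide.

Row minima: I=5, II=120, III=25, IV=35, V=5
Best worst-case = 120 → II.
Row averages: I=155, II=193.75, III=206.25, IV=161.25, V=116.25
Highest average = 206.25 → III.

maximin → II; laplace → III (disagree)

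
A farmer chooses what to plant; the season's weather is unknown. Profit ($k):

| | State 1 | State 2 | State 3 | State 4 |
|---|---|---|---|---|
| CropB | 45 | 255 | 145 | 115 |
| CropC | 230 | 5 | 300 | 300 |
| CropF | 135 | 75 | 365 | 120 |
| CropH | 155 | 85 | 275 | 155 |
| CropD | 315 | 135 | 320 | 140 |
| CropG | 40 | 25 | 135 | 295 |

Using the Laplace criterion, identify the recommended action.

Row averages: CropB=140, CropC=208.75, CropF=173.75, CropH=167.5, CropD=227.5, CropG=123.75
Highest average = 227.5 → CropD.

CropD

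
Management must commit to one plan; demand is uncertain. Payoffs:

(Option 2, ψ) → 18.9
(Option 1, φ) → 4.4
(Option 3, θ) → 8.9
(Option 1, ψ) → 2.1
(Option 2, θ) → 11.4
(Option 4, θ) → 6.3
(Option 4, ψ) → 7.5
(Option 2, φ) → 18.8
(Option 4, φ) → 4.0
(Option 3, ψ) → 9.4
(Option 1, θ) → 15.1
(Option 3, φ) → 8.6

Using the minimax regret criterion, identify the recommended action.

Column bests: θ=15.1, φ=18.8, ψ=18.9.
Option 1 regrets: 0.0, 14.4, 16.8 → max 16.8
Option 2 regrets: 3.7, 0.0, 0.0 → max 3.7
Option 3 regrets: 6.2, 10.2, 9.5 → max 10.2
Option 4 regrets: 8.8, 14.8, 11.4 → max 14.8
Smallest max regret = 3.7 → Option 2.

Option 2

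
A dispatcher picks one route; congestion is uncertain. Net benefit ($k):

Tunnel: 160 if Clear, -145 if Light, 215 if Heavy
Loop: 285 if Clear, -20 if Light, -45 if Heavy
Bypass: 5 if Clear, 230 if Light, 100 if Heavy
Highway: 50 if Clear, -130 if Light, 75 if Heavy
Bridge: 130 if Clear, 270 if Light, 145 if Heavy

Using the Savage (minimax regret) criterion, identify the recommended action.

Column bests: Clear=285, Light=270, Heavy=215.
Tunnel regrets: 125, 415, 0 → max 415
Loop regrets: 0, 290, 260 → max 290
Bypass regrets: 280, 40, 115 → max 280
Highway regrets: 235, 400, 140 → max 400
Bridge regrets: 155, 0, 70 → max 155
Smallest max regret = 155 → Bridge.

Bridge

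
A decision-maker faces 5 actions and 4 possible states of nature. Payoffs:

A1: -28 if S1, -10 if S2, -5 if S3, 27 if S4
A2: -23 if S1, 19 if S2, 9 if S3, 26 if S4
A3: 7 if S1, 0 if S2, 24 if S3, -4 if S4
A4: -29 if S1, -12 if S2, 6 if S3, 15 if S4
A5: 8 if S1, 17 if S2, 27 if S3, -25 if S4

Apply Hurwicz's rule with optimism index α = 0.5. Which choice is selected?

A1: 0.5·27 + 0.5·(-28) = -0.5
A2: 0.5·26 + 0.5·(-23) = 1.5
A3: 0.5·24 + 0.5·(-4) = 10
A4: 0.5·15 + 0.5·(-29) = -7
A5: 0.5·27 + 0.5·(-25) = 1
Highest Hurwicz score = 10 → A3.

A3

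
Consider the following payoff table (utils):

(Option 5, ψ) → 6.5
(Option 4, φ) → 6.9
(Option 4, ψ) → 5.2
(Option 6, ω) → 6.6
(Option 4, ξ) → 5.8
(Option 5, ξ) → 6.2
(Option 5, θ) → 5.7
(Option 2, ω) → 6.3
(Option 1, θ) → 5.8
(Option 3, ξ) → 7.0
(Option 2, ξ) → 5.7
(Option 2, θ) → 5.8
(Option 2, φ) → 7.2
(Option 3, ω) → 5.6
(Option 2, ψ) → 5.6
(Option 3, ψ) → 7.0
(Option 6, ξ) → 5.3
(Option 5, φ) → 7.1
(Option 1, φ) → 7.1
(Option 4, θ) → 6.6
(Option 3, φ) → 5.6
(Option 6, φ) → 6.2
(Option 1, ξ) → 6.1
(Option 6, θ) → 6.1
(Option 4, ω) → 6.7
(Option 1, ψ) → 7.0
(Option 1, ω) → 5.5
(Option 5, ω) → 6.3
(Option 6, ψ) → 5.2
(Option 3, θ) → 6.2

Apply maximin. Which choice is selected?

Option 5

Row minima: Option 1=5.5, Option 2=5.6, Option 3=5.6, Option 4=5.2, Option 5=5.7, Option 6=5.2
Best worst-case = 5.7 → Option 5.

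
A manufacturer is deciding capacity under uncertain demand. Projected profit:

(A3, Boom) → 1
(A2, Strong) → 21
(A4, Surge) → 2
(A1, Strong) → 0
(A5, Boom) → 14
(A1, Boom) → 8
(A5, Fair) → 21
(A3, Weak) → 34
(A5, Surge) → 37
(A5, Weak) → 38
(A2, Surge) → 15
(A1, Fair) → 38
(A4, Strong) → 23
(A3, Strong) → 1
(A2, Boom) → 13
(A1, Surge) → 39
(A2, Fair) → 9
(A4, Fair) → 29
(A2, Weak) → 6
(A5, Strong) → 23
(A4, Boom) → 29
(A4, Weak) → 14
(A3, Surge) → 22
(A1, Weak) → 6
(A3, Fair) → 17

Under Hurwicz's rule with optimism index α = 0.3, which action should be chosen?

A1: 0.3·39 + 0.7·0 = 11.7
A2: 0.3·21 + 0.7·6 = 10.5
A3: 0.3·34 + 0.7·1 = 10.9
A4: 0.3·29 + 0.7·2 = 10.1
A5: 0.3·38 + 0.7·14 = 21.2
Highest Hurwicz score = 21.2 → A5.

A5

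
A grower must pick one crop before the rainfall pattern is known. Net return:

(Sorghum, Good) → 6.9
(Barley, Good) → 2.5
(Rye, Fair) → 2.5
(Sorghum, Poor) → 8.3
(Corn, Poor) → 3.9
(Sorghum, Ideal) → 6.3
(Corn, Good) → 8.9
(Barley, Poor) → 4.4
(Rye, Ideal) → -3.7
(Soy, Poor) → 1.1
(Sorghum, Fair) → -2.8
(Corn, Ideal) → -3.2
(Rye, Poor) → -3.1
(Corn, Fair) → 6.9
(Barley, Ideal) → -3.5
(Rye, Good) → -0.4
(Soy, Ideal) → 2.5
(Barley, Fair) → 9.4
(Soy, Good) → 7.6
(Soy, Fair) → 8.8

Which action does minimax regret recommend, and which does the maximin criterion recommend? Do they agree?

minimax regret → Soy; maximin → Soy (agree)

Column bests: Poor=8.3, Fair=9.4, Good=8.9, Ideal=6.3.
Barley regrets: 3.9, 0.0, 6.4, 9.8 → max 9.8
Sorghum regrets: 0.0, 12.2, 2.0, 0.0 → max 12.2
Rye regrets: 11.4, 6.9, 9.3, 10.0 → max 11.4
Soy regrets: 7.2, 0.6, 1.3, 3.8 → max 7.2
Corn regrets: 4.4, 2.5, 0.0, 9.5 → max 9.5
Smallest max regret = 7.2 → Soy.
Row minima: Barley=-3.5, Sorghum=-2.8, Rye=-3.7, Soy=1.1, Corn=-3.2
Best worst-case = 1.1 → Soy.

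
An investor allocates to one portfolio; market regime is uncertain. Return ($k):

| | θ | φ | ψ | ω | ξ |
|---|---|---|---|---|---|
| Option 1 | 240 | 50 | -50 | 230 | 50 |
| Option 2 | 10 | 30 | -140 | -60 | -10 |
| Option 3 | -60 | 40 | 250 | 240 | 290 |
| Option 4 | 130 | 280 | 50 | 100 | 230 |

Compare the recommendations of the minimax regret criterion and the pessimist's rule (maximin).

minimax regret → Option 4; maximin → Option 4 (agree)

Column bests: θ=240, φ=280, ψ=250, ω=240, ξ=290.
Option 1 regrets: 0, 230, 300, 10, 240 → max 300
Option 2 regrets: 230, 250, 390, 300, 300 → max 390
Option 3 regrets: 300, 240, 0, 0, 0 → max 300
Option 4 regrets: 110, 0, 200, 140, 60 → max 200
Smallest max regret = 200 → Option 4.
Row minima: Option 1=-50, Option 2=-140, Option 3=-60, Option 4=50
Best worst-case = 50 → Option 4.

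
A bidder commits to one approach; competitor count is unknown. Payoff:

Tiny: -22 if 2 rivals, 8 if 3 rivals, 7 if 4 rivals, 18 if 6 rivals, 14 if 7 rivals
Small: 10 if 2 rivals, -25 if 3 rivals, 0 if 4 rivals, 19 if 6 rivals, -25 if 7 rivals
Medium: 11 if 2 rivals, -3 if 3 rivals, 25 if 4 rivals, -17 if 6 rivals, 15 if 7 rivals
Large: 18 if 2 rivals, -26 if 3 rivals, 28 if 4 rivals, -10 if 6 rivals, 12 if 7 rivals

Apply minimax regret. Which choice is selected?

Column bests: 2 rivals=18, 3 rivals=8, 4 rivals=28, 6 rivals=19, 7 rivals=15.
Tiny regrets: 40, 0, 21, 1, 1 → max 40
Small regrets: 8, 33, 28, 0, 40 → max 40
Medium regrets: 7, 11, 3, 36, 0 → max 36
Large regrets: 0, 34, 0, 29, 3 → max 34
Smallest max regret = 34 → Large.

Large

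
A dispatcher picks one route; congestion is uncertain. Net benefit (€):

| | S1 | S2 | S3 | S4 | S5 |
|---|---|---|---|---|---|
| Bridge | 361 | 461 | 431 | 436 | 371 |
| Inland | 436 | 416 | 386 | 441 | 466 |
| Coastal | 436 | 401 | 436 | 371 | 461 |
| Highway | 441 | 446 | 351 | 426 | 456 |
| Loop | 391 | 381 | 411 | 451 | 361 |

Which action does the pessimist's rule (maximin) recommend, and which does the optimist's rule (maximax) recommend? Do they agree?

maximin → Inland; maximax → Inland (agree)

Row minima: Bridge=361, Inland=386, Coastal=371, Highway=351, Loop=361
Best worst-case = 386 → Inland.
Row maxima: Bridge=461, Inland=466, Coastal=461, Highway=456, Loop=451
Best best-case = 466 → Inland.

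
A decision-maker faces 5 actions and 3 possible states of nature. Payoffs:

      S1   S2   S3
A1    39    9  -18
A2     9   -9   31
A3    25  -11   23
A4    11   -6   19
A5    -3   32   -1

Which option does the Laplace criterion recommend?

A3

Row averages: A1=10, A2=31/3, A3=37/3, A4=8, A5=28/3
Highest average = 37/3 → A3.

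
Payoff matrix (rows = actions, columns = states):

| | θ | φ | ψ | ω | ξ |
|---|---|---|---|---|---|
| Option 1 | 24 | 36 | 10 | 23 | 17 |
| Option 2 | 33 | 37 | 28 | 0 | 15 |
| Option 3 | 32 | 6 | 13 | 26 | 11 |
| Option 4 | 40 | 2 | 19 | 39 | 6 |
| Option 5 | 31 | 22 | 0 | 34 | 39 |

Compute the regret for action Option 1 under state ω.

Best payoff under ω is 39.
Regret = 39 − 23 = 16.

16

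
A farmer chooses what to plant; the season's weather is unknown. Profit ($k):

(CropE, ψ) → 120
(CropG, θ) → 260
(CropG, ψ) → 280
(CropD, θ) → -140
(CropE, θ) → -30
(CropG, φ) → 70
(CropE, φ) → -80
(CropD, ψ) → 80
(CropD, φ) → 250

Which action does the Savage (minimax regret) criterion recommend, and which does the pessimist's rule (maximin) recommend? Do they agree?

minimax regret → CropG; maximin → CropG (agree)

Column bests: θ=260, φ=250, ψ=280.
CropD regrets: 400, 0, 200 → max 400
CropG regrets: 0, 180, 0 → max 180
CropE regrets: 290, 330, 160 → max 330
Smallest max regret = 180 → CropG.
Row minima: CropD=-140, CropG=70, CropE=-80
Best worst-case = 70 → CropG.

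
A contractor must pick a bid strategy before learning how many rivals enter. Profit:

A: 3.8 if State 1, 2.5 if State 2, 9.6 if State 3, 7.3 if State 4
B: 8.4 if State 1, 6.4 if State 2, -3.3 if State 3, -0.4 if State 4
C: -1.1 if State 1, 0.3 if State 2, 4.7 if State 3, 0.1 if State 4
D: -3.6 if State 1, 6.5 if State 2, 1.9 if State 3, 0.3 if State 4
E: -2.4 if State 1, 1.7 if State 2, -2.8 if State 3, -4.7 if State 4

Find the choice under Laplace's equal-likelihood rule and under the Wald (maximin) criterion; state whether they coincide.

laplace → A; maximin → A (agree)

Row averages: A=5.8, B=2.775, C=1, D=1.275, E=-2.05
Highest average = 5.8 → A.
Row minima: A=2.5, B=-3.3, C=-1.1, D=-3.6, E=-4.7
Best worst-case = 2.5 → A.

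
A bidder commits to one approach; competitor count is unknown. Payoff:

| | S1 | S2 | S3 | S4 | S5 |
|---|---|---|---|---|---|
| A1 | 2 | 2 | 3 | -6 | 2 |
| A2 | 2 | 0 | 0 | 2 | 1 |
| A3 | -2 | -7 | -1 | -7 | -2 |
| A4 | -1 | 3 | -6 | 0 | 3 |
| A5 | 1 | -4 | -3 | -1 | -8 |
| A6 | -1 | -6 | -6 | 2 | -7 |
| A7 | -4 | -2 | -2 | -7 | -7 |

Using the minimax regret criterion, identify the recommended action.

Column bests: S1=2, S2=3, S3=3, S4=2, S5=3.
A1 regrets: 0, 1, 0, 8, 1 → max 8
A2 regrets: 0, 3, 3, 0, 2 → max 3
A3 regrets: 4, 10, 4, 9, 5 → max 10
A4 regrets: 3, 0, 9, 2, 0 → max 9
A5 regrets: 1, 7, 6, 3, 11 → max 11
A6 regrets: 3, 9, 9, 0, 10 → max 10
A7 regrets: 6, 5, 5, 9, 10 → max 10
Smallest max regret = 3 → A2.

A2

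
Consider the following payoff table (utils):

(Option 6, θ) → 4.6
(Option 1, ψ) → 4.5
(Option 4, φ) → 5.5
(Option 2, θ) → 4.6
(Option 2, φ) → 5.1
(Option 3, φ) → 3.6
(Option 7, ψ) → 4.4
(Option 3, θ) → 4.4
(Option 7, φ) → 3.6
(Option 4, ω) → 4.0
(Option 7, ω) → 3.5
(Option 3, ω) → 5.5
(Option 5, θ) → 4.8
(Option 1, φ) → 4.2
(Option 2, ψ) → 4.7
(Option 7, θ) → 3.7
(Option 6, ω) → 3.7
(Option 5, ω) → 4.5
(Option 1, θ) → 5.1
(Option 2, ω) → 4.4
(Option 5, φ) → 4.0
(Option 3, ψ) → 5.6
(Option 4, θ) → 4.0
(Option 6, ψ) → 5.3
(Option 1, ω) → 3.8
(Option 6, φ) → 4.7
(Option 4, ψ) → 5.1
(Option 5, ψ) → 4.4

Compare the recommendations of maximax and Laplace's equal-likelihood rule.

Row maxima: Option 1=5.1, Option 2=5.1, Option 3=5.6, Option 4=5.5, Option 5=4.8, Option 6=5.3, Option 7=4.4
Best best-case = 5.6 → Option 3.
Row averages: Option 1=4.4, Option 2=4.7, Option 3=4.775, Option 4=4.65, Option 5=4.425, Option 6=4.575, Option 7=3.8
Highest average = 4.775 → Option 3.

maximax → Option 3; laplace → Option 3 (agree)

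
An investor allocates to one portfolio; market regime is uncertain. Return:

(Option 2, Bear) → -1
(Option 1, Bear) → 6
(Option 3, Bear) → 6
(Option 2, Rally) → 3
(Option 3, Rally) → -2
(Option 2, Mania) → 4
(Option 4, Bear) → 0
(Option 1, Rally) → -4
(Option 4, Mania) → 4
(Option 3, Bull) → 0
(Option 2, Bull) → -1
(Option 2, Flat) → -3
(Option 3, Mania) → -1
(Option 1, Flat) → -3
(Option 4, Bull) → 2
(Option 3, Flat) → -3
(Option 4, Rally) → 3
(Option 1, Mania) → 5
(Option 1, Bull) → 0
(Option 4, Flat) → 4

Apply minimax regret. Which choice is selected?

Option 4

Column bests: Bear=6, Flat=4, Bull=2, Rally=3, Mania=5.
Option 1 regrets: 0, 7, 2, 7, 0 → max 7
Option 2 regrets: 7, 7, 3, 0, 1 → max 7
Option 3 regrets: 0, 7, 2, 5, 6 → max 7
Option 4 regrets: 6, 0, 0, 0, 1 → max 6
Smallest max regret = 6 → Option 4.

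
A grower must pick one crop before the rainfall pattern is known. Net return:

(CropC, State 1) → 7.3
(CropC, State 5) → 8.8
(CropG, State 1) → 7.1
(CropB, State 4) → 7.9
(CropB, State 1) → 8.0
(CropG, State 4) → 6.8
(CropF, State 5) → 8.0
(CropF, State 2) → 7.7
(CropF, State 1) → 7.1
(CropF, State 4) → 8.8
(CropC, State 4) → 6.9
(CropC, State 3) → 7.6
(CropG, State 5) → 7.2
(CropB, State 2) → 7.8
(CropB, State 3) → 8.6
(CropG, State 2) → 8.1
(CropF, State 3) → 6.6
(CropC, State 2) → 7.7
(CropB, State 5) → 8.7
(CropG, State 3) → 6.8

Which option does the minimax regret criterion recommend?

CropB

Column bests: State 1=8.0, State 2=8.1, State 3=8.6, State 4=8.8, State 5=8.8.
CropB regrets: 0.0, 0.3, 0.0, 0.9, 0.1 → max 0.9
CropF regrets: 0.9, 0.4, 2.0, 0.0, 0.8 → max 2.0
CropC regrets: 0.7, 0.4, 1.0, 1.9, 0.0 → max 1.9
CropG regrets: 0.9, 0.0, 1.8, 2.0, 1.6 → max 2.0
Smallest max regret = 0.9 → CropB.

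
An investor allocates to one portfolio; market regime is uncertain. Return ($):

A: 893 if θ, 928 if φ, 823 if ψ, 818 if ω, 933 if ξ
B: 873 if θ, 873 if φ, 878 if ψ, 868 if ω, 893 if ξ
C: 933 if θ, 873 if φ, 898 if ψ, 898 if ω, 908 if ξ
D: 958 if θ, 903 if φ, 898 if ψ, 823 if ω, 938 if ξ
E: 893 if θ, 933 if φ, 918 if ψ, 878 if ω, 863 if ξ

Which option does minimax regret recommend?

Column bests: θ=958, φ=933, ψ=918, ω=898, ξ=938.
A regrets: 65, 5, 95, 80, 5 → max 95
B regrets: 85, 60, 40, 30, 45 → max 85
C regrets: 25, 60, 20, 0, 30 → max 60
D regrets: 0, 30, 20, 75, 0 → max 75
E regrets: 65, 0, 0, 20, 75 → max 75
Smallest max regret = 60 → C.

C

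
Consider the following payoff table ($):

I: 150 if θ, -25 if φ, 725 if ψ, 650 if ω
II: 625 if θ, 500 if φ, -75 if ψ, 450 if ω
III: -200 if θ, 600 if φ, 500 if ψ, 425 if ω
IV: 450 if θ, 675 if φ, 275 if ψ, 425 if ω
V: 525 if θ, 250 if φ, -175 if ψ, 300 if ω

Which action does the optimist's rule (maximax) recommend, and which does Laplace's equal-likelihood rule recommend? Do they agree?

Row maxima: I=725, II=625, III=600, IV=675, V=525
Best best-case = 725 → I.
Row averages: I=375, II=375, III=331.25, IV=456.25, V=225
Highest average = 456.25 → IV.

maximax → I; laplace → IV (disagree)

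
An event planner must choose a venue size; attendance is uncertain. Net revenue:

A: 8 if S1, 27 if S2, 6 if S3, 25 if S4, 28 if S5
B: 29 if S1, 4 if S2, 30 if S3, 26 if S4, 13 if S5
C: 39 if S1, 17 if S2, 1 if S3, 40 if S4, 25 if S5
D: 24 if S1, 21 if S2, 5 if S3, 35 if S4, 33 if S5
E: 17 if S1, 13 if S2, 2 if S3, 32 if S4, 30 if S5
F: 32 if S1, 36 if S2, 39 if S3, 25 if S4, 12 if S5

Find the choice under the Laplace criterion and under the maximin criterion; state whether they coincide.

laplace → F; maximin → F (agree)

Row averages: A=18.8, B=20.4, C=24.4, D=23.6, E=18.8, F=28.8
Highest average = 28.8 → F.
Row minima: A=6, B=4, C=1, D=5, E=2, F=12
Best worst-case = 12 → F.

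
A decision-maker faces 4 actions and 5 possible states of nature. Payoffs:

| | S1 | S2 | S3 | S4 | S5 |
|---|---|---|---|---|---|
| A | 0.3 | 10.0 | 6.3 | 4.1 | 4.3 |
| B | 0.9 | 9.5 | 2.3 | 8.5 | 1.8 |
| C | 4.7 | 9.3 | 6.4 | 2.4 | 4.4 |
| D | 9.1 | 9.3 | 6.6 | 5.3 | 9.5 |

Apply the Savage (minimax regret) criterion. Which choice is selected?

Column bests: S1=9.1, S2=10.0, S3=6.6, S4=8.5, S5=9.5.
A regrets: 8.8, 0.0, 0.3, 4.4, 5.2 → max 8.8
B regrets: 8.2, 0.5, 4.3, 0.0, 7.7 → max 8.2
C regrets: 4.4, 0.7, 0.2, 6.1, 5.1 → max 6.1
D regrets: 0.0, 0.7, 0.0, 3.2, 0.0 → max 3.2
Smallest max regret = 3.2 → D.

D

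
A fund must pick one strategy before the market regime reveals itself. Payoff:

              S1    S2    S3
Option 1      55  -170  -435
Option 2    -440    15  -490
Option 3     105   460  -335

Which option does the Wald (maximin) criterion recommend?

Option 3

Row minima: Option 1=-435, Option 2=-490, Option 3=-335
Best worst-case = -335 → Option 3.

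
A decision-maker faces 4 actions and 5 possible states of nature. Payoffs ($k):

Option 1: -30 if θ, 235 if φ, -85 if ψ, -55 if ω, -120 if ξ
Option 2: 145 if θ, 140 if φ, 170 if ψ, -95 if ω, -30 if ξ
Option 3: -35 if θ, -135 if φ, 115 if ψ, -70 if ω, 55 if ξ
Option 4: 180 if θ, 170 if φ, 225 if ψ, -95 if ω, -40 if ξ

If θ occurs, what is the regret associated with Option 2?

35

Best payoff under θ is 180.
Regret = 180 − 145 = 35.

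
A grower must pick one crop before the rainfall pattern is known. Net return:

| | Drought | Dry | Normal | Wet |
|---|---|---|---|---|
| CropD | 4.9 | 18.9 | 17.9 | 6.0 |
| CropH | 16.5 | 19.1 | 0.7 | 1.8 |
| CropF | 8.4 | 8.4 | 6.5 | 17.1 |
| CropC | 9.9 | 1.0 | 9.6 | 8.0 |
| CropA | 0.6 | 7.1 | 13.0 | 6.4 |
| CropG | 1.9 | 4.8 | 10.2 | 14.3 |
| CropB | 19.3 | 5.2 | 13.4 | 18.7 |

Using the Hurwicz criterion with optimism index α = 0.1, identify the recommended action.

CropD: 0.1·18.9 + 0.9·4.9 = 6.3
CropH: 0.1·19.1 + 0.9·0.7 = 2.54
CropF: 0.1·17.1 + 0.9·6.5 = 7.56
CropC: 0.1·9.9 + 0.9·1.0 = 1.89
CropA: 0.1·13.0 + 0.9·0.6 = 1.84
CropG: 0.1·14.3 + 0.9·1.9 = 3.14
CropB: 0.1·19.3 + 0.9·5.2 = 6.61
Highest Hurwicz score = 7.56 → CropF.

CropF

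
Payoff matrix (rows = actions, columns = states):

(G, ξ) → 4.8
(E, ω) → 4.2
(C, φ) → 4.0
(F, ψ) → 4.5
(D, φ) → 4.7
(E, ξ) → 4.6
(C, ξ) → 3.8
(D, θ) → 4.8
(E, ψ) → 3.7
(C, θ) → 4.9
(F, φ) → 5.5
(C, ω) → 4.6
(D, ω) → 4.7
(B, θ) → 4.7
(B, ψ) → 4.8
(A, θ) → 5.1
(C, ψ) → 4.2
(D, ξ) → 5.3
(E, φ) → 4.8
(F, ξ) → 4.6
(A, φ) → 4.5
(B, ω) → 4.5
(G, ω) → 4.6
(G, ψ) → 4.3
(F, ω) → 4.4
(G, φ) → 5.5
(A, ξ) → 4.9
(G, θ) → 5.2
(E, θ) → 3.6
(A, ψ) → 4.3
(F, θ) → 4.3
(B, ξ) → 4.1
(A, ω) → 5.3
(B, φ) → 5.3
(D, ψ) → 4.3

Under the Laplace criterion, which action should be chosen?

Row averages: A=4.82, B=4.68, C=4.3, D=4.76, E=4.18, F=4.66, G=4.88
Highest average = 4.88 → G.

G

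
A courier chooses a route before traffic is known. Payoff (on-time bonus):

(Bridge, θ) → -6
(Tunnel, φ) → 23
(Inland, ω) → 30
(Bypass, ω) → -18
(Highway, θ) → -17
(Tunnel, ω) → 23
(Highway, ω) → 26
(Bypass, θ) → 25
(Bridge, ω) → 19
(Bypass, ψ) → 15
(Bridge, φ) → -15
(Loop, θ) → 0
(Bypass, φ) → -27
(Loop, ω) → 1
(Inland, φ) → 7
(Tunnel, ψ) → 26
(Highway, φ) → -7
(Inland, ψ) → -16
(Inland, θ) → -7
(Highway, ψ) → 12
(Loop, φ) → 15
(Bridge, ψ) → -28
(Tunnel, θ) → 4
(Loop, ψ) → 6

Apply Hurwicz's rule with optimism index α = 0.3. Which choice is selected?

Tunnel

Loop: 0.3·15 + 0.7·0 = 4.5
Bypass: 0.3·25 + 0.7·(-27) = -11.4
Inland: 0.3·30 + 0.7·(-16) = -2.2
Bridge: 0.3·19 + 0.7·(-28) = -13.9
Tunnel: 0.3·26 + 0.7·4 = 10.6
Highway: 0.3·26 + 0.7·(-17) = -4.1
Highest Hurwicz score = 10.6 → Tunnel.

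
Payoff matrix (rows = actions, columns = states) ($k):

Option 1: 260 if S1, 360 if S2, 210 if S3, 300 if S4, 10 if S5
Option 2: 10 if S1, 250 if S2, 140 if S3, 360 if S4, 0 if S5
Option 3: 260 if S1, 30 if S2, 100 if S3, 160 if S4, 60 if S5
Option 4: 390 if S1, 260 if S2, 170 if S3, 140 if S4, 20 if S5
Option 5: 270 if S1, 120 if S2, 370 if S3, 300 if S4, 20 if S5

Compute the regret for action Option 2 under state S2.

110

Best payoff under S2 is 360.
Regret = 360 − 250 = 110.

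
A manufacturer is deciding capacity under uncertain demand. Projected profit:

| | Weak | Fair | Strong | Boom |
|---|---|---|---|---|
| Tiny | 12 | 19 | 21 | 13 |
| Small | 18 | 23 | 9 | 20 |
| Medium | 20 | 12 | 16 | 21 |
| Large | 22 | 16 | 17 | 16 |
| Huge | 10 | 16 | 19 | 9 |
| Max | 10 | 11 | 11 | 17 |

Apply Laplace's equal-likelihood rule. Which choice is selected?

Large

Row averages: Tiny=16.25, Small=17.5, Medium=17.25, Large=17.75, Huge=13.5, Max=12.25
Highest average = 17.75 → Large.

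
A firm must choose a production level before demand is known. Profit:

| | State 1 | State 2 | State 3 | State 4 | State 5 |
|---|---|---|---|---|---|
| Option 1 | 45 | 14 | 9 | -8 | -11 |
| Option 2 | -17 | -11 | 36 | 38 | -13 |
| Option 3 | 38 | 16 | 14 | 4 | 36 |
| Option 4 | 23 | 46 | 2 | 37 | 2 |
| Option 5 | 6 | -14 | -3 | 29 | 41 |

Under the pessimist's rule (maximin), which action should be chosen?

Row minima: Option 1=-11, Option 2=-17, Option 3=4, Option 4=2, Option 5=-14
Best worst-case = 4 → Option 3.

Option 3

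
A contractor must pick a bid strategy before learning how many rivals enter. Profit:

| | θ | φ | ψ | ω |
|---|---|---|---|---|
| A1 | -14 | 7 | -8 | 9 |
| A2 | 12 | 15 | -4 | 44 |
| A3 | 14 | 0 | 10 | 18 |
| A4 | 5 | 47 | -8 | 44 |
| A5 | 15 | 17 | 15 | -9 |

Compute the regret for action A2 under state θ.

3

Best payoff under θ is 15.
Regret = 15 − 12 = 3.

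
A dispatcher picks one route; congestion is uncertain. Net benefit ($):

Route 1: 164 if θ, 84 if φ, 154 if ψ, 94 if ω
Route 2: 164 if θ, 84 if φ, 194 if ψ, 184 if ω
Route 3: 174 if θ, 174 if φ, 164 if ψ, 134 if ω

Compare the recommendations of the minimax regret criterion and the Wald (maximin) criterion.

minimax regret → Route 3; maximin → Route 3 (agree)

Column bests: θ=174, φ=174, ψ=194, ω=184.
Route 1 regrets: 10, 90, 40, 90 → max 90
Route 2 regrets: 10, 90, 0, 0 → max 90
Route 3 regrets: 0, 0, 30, 50 → max 50
Smallest max regret = 50 → Route 3.
Row minima: Route 1=84, Route 2=84, Route 3=134
Best worst-case = 134 → Route 3.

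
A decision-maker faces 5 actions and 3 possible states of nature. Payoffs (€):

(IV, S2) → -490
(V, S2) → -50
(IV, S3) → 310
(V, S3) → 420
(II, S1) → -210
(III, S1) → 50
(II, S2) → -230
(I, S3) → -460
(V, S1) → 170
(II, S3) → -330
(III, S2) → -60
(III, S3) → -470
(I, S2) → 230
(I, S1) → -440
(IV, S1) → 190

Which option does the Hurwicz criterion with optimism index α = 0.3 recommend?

V

I: 0.3·230 + 0.7·(-460) = -253
II: 0.3·(-210) + 0.7·(-330) = -294
III: 0.3·50 + 0.7·(-470) = -314
IV: 0.3·310 + 0.7·(-490) = -250
V: 0.3·420 + 0.7·(-50) = 91
Highest Hurwicz score = 91 → V.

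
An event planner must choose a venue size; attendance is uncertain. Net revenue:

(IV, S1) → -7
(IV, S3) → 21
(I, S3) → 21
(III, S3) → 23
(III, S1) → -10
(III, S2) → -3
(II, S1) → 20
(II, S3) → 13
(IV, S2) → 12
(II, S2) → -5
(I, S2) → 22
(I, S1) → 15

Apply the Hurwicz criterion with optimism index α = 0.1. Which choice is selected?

I

I: 0.1·22 + 0.9·15 = 15.7
II: 0.1·20 + 0.9·(-5) = -2.5
III: 0.1·23 + 0.9·(-10) = -6.7
IV: 0.1·21 + 0.9·(-7) = -4.2
Highest Hurwicz score = 15.7 → I.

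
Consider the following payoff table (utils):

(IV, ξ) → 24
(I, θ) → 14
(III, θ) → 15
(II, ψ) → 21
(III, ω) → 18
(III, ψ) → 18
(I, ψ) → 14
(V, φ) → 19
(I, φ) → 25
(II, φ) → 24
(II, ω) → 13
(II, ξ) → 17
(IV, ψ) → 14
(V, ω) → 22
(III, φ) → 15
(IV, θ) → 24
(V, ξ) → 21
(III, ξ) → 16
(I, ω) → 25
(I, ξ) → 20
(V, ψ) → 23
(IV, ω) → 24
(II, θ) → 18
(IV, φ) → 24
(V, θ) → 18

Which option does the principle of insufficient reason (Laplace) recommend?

Row averages: I=19.6, II=18.6, III=16.4, IV=22, V=20.6
Highest average = 22 → IV.

IV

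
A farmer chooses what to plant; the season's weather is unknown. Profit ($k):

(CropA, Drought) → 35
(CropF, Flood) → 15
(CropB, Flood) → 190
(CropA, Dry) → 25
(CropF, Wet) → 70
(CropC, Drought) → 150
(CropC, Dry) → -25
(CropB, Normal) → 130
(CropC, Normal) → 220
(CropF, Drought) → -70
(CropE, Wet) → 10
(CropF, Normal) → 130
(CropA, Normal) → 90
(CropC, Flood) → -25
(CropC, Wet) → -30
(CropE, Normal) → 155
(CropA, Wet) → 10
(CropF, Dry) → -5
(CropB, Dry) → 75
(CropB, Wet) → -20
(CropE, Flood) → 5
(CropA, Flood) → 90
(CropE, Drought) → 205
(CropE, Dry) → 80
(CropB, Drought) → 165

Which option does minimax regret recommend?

CropB

Column bests: Drought=205, Dry=80, Normal=220, Wet=70, Flood=190.
CropA regrets: 170, 55, 130, 60, 100 → max 170
CropF regrets: 275, 85, 90, 0, 175 → max 275
CropC regrets: 55, 105, 0, 100, 215 → max 215
CropB regrets: 40, 5, 90, 90, 0 → max 90
CropE regrets: 0, 0, 65, 60, 185 → max 185
Smallest max regret = 90 → CropB.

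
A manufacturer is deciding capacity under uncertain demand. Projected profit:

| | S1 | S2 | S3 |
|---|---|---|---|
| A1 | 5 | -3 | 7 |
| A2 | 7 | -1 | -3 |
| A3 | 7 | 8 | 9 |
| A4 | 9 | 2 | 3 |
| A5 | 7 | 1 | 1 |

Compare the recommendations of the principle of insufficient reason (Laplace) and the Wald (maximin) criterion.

laplace → A3; maximin → A3 (agree)

Row averages: A1=3, A2=1, A3=8, A4=14/3, A5=3
Highest average = 8 → A3.
Row minima: A1=-3, A2=-3, A3=7, A4=2, A5=1
Best worst-case = 7 → A3.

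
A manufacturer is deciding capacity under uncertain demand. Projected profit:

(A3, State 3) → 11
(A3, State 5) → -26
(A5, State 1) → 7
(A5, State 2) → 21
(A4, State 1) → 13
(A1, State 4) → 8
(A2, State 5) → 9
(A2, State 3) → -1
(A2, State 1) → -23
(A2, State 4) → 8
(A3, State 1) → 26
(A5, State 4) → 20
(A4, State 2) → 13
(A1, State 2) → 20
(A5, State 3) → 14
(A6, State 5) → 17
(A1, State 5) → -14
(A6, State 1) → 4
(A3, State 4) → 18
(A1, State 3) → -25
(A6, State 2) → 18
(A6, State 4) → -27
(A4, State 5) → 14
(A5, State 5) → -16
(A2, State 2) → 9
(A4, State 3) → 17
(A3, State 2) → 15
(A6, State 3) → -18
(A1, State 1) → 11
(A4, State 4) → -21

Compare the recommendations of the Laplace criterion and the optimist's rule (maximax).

Row averages: A1=0, A2=0.4, A3=8.8, A4=7.2, A5=9.2, A6=-1.2
Highest average = 9.2 → A5.
Row maxima: A1=20, A2=9, A3=26, A4=17, A5=21, A6=18
Best best-case = 26 → A3.

laplace → A5; maximax → A3 (disagree)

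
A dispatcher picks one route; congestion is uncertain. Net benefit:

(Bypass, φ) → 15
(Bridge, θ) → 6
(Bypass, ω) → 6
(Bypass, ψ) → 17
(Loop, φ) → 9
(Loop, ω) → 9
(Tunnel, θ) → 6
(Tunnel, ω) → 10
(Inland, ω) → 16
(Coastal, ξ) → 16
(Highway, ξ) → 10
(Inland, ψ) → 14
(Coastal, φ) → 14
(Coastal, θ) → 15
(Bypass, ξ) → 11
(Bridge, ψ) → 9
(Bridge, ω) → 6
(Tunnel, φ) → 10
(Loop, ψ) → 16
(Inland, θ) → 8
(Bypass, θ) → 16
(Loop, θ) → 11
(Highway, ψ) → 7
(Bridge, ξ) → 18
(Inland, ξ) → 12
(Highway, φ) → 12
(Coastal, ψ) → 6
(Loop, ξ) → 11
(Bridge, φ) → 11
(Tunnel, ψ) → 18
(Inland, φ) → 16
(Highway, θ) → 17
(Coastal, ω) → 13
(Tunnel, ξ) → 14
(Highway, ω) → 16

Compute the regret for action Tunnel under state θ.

11

Best payoff under θ is 17.
Regret = 17 − 6 = 11.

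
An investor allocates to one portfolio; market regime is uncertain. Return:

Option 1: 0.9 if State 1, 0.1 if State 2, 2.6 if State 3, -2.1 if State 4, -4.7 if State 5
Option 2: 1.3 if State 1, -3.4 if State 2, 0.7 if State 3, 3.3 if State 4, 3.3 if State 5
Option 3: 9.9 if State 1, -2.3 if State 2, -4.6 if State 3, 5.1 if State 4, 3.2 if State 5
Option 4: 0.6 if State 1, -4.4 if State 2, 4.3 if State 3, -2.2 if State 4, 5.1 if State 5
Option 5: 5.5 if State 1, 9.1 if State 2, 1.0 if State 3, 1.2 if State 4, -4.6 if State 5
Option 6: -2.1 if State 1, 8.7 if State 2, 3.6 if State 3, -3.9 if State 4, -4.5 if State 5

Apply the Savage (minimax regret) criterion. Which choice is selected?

Option 5

Column bests: State 1=9.9, State 2=9.1, State 3=4.3, State 4=5.1, State 5=5.1.
Option 1 regrets: 9.0, 9.0, 1.7, 7.2, 9.8 → max 9.8
Option 2 regrets: 8.6, 12.5, 3.6, 1.8, 1.8 → max 12.5
Option 3 regrets: 0.0, 11.4, 8.9, 0.0, 1.9 → max 11.4
Option 4 regrets: 9.3, 13.5, 0.0, 7.3, 0.0 → max 13.5
Option 5 regrets: 4.4, 0.0, 3.3, 3.9, 9.7 → max 9.7
Option 6 regrets: 12.0, 0.4, 0.7, 9.0, 9.6 → max 12.0
Smallest max regret = 9.7 → Option 5.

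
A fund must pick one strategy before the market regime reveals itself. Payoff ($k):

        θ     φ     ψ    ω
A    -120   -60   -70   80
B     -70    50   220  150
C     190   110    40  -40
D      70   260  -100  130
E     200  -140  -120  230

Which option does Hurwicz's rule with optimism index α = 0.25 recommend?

A: 0.25·80 + 0.75·(-120) = -70
B: 0.25·220 + 0.75·(-70) = 2.5
C: 0.25·190 + 0.75·(-40) = 17.5
D: 0.25·260 + 0.75·(-100) = -10
E: 0.25·230 + 0.75·(-140) = -47.5
Highest Hurwicz score = 17.5 → C.

C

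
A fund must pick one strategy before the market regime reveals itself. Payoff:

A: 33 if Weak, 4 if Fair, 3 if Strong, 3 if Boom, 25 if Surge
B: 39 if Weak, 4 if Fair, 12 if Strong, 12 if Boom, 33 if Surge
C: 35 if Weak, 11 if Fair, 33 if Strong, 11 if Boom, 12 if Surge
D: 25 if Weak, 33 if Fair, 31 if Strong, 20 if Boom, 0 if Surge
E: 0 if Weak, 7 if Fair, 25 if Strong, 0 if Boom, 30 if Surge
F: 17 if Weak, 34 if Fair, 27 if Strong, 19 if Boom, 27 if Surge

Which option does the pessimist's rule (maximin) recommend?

F

Row minima: A=3, B=4, C=11, D=0, E=0, F=17
Best worst-case = 17 → F.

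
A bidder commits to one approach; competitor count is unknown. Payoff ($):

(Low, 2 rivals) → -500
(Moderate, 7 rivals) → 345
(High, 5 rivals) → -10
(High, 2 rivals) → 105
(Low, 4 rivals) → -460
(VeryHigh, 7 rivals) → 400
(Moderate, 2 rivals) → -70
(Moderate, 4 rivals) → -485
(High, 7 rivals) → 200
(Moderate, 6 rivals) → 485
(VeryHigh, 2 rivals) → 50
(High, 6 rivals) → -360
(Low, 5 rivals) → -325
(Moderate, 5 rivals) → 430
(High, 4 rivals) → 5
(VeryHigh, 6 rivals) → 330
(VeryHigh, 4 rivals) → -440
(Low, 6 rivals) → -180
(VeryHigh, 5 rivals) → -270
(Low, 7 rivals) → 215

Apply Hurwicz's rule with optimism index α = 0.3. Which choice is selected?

Low: 0.3·215 + 0.7·(-500) = -285.5
Moderate: 0.3·485 + 0.7·(-485) = -194
High: 0.3·200 + 0.7·(-360) = -192
VeryHigh: 0.3·400 + 0.7·(-440) = -188
Highest Hurwicz score = -188 → VeryHigh.

VeryHigh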